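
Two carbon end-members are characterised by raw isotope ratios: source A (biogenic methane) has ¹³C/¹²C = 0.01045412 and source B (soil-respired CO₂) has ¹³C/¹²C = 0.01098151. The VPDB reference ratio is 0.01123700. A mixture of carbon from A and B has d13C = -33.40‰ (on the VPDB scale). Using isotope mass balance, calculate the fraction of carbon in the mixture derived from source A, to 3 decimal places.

0.227

δ_A = (0.01045412/0.01123700 − 1)×1000 = (0.930330 − 1)×1000 = -69.670‰
δ_B = (0.01098151/0.01123700 − 1)×1000 = (0.977264 − 1)×1000 = -22.736‰
f_A = (δ_mix − δ_B)/(δ_A − δ_B) = (-33.40 − (-22.736))/(-69.670 − (-22.736))
f_A = -10.664 / -46.933 = 0.2272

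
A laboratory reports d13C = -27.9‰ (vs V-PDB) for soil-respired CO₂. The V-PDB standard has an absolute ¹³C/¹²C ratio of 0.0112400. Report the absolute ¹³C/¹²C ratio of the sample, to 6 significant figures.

R_sample = R_standard × (d13C/1000 + 1)
R_sample = 0.0112400 × (-27.9/1000 + 1) = 0.0112400 × 0.972100
R_sample = 0.0109264

0.0109264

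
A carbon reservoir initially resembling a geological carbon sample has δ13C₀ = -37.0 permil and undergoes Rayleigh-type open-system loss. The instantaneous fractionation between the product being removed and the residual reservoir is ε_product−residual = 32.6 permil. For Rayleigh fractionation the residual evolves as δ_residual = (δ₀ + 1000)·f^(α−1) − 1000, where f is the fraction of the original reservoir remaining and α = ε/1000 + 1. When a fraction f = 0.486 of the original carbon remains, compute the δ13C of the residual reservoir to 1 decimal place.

Rayleigh residual: δ_res = (δ₀ + 1000)·f^(α−1) − 1000
α = ε/1000 + 1 = 1.03260, so α − 1 = 0.03260
f^(α−1) = 0.486^(0.03260) = 0.976752
δ_res = (-37.0 + 1000) × 0.976752 − 1000 = 940.612 − 1000 = -59.39 permil

-59.4 permil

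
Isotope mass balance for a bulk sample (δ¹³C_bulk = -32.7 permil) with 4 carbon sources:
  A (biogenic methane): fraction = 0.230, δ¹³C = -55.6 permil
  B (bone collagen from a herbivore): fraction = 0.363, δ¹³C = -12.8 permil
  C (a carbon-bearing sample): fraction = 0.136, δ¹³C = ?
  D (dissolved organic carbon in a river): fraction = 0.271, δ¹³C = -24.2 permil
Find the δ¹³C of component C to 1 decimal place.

Isotope mass balance: δ_bulk = Σ fᵢ·δᵢ.
-32.7 = 0.230×(-55.6) + 0.363×(-12.8) + 0.136×δ_C + 0.271×(-24.2)
0.136·δ_C = -32.7 − (-23.993) = -8.707
δ_C = -8.707 / 0.136 = -64.03 permil

-64.0 permil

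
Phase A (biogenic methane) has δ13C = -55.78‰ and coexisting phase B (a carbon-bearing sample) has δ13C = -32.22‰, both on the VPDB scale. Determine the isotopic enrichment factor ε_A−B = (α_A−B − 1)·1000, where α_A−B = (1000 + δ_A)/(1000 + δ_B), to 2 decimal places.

-24.34‰

α_A−B = (1000 + -55.78) / (1000 + -32.22) = 944.22 / 967.78 = 0.975656
ε_A−B = (0.975656 − 1) × 1000 = -24.344‰
(The approximation ε ≈ δ_A − δ_B would give -23.56‰.)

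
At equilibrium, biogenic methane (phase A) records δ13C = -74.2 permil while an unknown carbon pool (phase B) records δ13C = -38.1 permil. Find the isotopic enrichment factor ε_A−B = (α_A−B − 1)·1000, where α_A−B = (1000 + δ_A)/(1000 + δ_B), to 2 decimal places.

-37.53 permil

α_A−B = (1000 + -74.2) / (1000 + -38.1) = 925.8 / 961.9 = 0.962470
ε_A−B = (0.962470 − 1) × 1000 = -37.530 permil
(The approximation ε ≈ δ_A − δ_B would give -36.1 permil.)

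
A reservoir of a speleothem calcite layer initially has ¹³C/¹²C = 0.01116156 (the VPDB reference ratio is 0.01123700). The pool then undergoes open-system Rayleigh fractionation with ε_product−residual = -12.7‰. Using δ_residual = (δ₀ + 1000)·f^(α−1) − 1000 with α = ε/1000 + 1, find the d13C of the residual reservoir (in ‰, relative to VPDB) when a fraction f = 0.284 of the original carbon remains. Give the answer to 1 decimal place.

δ₀ = (0.01116156/0.01123700 − 1)×1000 = (0.993286 − 1)×1000 = -6.714‰
α − 1 = ε/1000 = -0.0127
f^(α−1) = 0.284^(-0.0127) = 1.016115
δ_res = (-6.714 + 1000) × 1.016115 − 1000 = 1009.293 − 1000 = 9.29‰

9.3‰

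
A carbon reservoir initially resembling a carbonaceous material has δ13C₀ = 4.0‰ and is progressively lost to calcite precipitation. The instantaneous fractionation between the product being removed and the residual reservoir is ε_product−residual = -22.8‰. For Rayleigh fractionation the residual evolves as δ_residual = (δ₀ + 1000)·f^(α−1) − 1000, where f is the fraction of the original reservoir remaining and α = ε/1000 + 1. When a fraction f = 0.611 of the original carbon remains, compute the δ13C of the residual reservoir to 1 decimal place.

Rayleigh residual: δ_res = (δ₀ + 1000)·f^(α−1) − 1000
α = ε/1000 + 1 = 0.97720, so α − 1 = -0.02280
f^(α−1) = 0.611^(-0.02280) = 1.011296
δ_res = (4.0 + 1000) × 1.011296 − 1000 = 1015.341 − 1000 = 15.34‰

15.3‰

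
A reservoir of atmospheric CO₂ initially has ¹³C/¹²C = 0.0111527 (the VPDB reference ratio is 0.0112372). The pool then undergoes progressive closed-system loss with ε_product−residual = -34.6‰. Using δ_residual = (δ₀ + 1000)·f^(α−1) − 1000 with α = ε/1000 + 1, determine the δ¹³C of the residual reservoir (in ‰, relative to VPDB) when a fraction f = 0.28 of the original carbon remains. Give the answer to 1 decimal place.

δ₀ = (0.0111527/0.0112372 − 1)×1000 = (0.992480 − 1)×1000 = -7.520‰
α − 1 = ε/1000 = -0.0346
f^(α−1) = 0.28^(-0.0346) = 1.045029
δ_res = (-7.520 + 1000) × 1.045029 − 1000 = 1037.171 − 1000 = 37.17‰

37.2‰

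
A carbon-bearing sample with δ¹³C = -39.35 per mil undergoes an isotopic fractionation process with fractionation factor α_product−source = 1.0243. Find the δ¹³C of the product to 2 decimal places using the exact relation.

-16.01 per mil

δ_product = (δ_source + 1000)·α − 1000
δ_product = (-39.35 + 1000) × 1.0243 − 1000
δ_product = 983.994 − 1000 = -16.006 per mil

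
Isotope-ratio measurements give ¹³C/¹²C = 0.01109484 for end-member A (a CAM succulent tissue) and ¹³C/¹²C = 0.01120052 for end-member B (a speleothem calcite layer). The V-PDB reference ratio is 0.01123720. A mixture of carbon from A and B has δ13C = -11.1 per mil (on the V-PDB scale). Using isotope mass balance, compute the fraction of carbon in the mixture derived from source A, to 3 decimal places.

δ_A = (0.01109484/0.01123720 − 1)×1000 = (0.987331 − 1)×1000 = -12.669 per mil
δ_B = (0.01120052/0.01123720 − 1)×1000 = (0.996736 − 1)×1000 = -3.264 per mil
f_A = (δ_mix − δ_B)/(δ_A − δ_B) = (-11.1 − (-3.264))/(-12.669 − (-3.264))
f_A = -7.836 / -9.404 = 0.8332

0.833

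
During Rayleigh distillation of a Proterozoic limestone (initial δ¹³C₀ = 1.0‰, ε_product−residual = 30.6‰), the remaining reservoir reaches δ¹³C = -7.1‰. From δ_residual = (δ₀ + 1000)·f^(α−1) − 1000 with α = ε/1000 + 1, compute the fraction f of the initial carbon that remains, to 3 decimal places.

0.767

α − 1 = ε/1000 = 0.0306
(δ_res + 1000)/(δ₀ + 1000) = (-7.1 + 1000)/(1.0 + 1000) = 992.9/1001.0 = 0.991908
f = 0.991908^(1/0.0306) = exp(ln(0.991908)/0.0306) = exp(-0.00812/0.0306)
f = exp(-0.2655) = 0.7668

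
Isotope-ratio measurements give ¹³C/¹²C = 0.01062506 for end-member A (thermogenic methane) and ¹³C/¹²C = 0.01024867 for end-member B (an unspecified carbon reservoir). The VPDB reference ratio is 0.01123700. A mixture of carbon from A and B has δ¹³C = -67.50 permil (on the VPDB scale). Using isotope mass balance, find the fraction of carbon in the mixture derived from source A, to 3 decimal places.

δ_A = (0.01062506/0.01123700 − 1)×1000 = (0.945542 − 1)×1000 = -54.458 permil
δ_B = (0.01024867/0.01123700 − 1)×1000 = (0.912047 − 1)×1000 = -87.953 permil
f_A = (δ_mix − δ_B)/(δ_A − δ_B) = (-67.50 − (-87.953))/(-54.458 − (-87.953))
f_A = 20.453 / 33.496 = 0.6106

0.611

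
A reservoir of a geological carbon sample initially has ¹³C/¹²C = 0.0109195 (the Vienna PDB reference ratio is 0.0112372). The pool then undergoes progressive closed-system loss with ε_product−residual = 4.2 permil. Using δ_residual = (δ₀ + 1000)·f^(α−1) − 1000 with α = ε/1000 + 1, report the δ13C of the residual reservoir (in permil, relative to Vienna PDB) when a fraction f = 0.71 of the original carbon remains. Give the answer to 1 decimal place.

δ₀ = (0.0109195/0.0112372 − 1)×1000 = (0.971728 − 1)×1000 = -28.272 permil
α − 1 = ε/1000 = 0.0042
f^(α−1) = 0.71^(0.0042) = 0.998563
δ_res = (-28.272 + 1000) × 0.998563 − 1000 = 970.331 − 1000 = -29.67 permil

-29.7 permil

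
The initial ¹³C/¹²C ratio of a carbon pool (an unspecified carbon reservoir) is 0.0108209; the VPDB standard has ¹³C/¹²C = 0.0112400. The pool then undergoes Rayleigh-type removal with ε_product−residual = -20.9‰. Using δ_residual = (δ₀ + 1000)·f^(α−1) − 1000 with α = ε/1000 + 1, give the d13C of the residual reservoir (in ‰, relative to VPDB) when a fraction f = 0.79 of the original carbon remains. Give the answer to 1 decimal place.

-32.5‰

δ₀ = (0.0108209/0.0112400 − 1)×1000 = (0.962714 − 1)×1000 = -37.286‰
α − 1 = ε/1000 = -0.0209
f^(α−1) = 0.79^(-0.0209) = 1.004939
δ_res = (-37.286 + 1000) × 1.004939 − 1000 = 967.468 − 1000 = -32.53‰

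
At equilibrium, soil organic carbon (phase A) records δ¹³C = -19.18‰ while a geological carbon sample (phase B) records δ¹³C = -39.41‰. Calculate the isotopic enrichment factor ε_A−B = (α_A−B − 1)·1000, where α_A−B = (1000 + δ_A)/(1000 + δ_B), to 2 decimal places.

α_A−B = (1000 + -19.18) / (1000 + -39.41) = 980.82 / 960.59 = 1.021060
ε_A−B = (1.021060 − 1) × 1000 = 21.060‰
(The approximation ε ≈ δ_A − δ_B would give 20.23‰.)

21.06‰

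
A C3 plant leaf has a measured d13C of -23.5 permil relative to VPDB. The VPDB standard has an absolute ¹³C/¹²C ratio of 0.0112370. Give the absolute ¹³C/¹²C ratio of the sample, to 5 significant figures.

R_sample = R_standard × (d13C/1000 + 1)
R_sample = 0.0112370 × (-23.5/1000 + 1) = 0.0112370 × 0.976500
R_sample = 0.0109729

0.010973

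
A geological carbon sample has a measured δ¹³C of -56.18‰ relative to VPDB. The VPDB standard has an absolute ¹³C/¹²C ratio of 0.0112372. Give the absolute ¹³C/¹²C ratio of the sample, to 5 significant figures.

R_sample = R_standard × (δ¹³C/1000 + 1)
R_sample = 0.0112372 × (-56.18/1000 + 1) = 0.0112372 × 0.943820
R_sample = 0.0106059

0.010606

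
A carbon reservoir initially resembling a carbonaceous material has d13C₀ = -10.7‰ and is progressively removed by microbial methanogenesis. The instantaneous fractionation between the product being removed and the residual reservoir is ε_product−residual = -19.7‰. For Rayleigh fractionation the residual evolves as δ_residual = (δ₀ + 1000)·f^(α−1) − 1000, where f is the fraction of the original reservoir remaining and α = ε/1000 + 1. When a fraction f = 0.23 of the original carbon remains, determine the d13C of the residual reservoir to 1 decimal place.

18.4‰

Rayleigh residual: δ_res = (δ₀ + 1000)·f^(α−1) − 1000
α = ε/1000 + 1 = 0.98030, so α − 1 = -0.01970
f^(α−1) = 0.23^(-0.01970) = 1.029376
δ_res = (-10.7 + 1000) × 1.029376 − 1000 = 1018.361 − 1000 = 18.36‰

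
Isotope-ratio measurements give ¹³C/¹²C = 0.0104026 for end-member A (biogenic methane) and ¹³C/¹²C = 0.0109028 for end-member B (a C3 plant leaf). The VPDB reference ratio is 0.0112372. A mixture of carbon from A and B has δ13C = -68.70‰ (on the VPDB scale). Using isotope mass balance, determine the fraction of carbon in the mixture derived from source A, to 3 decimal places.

δ_A = (0.0104026/0.0112372 − 1)×1000 = (0.925729 − 1)×1000 = -74.271‰
δ_B = (0.0109028/0.0112372 − 1)×1000 = (0.970242 − 1)×1000 = -29.758‰
f_A = (δ_mix − δ_B)/(δ_A − δ_B) = (-68.70 − (-29.758))/(-74.271 − (-29.758))
f_A = -38.942 / -44.513 = 0.8748

0.875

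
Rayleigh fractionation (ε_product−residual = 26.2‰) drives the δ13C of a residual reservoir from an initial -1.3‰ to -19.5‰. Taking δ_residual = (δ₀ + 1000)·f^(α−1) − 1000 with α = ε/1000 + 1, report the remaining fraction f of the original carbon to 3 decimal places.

α − 1 = ε/1000 = 0.0262
(δ_res + 1000)/(δ₀ + 1000) = (-19.5 + 1000)/(-1.3 + 1000) = 980.5/998.7 = 0.981776
f = 0.981776^(1/0.0262) = exp(ln(0.981776)/0.0262) = exp(-0.01839/0.0262)
f = exp(-0.7020) = 0.4956

0.496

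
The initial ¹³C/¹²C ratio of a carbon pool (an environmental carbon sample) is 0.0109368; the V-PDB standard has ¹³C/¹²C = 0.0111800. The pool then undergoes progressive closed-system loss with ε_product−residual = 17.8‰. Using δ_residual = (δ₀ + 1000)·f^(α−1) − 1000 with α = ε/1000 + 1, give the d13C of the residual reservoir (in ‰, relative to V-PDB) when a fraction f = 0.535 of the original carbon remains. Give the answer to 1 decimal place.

-32.6‰

δ₀ = (0.0109368/0.0111800 − 1)×1000 = (0.978247 − 1)×1000 = -21.753‰
α − 1 = ε/1000 = 0.0178
f^(α−1) = 0.535^(0.0178) = 0.988928
δ_res = (-21.753 + 1000) × 0.988928 − 1000 = 967.416 − 1000 = -32.58‰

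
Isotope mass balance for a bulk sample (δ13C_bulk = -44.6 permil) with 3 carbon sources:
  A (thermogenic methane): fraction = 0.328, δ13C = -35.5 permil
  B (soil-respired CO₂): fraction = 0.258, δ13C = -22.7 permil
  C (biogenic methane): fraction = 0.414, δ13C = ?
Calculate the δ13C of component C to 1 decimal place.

-65.5 permil

Isotope mass balance: δ_bulk = Σ fᵢ·δᵢ.
-44.6 = 0.328×(-35.5) + 0.258×(-22.7) + 0.414×δ_C
0.414·δ_C = -44.6 − (-17.501) = -27.099
δ_C = -27.099 / 0.414 = -65.46 permil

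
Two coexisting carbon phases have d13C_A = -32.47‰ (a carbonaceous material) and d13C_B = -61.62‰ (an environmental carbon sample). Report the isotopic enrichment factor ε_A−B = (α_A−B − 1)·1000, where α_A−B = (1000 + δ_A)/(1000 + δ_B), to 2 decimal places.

31.06‰

α_A−B = (1000 + -32.47) / (1000 + -61.62) = 967.53 / 938.38 = 1.031064
ε_A−B = (1.031064 − 1) × 1000 = 31.064‰
(The approximation ε ≈ δ_A − δ_B would give 29.15‰.)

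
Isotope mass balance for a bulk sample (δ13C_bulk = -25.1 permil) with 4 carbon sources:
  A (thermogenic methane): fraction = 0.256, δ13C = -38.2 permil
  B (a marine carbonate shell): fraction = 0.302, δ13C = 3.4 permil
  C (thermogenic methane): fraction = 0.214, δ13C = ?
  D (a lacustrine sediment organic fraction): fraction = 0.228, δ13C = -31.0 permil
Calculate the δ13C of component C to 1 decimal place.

-43.4 permil

Isotope mass balance: δ_bulk = Σ fᵢ·δᵢ.
-25.1 = 0.256×(-38.2) + 0.302×(3.4) + 0.214×δ_C + 0.228×(-31.0)
0.214·δ_C = -25.1 − (-15.820) = -9.280
δ_C = -9.280 / 0.214 = -43.36 permil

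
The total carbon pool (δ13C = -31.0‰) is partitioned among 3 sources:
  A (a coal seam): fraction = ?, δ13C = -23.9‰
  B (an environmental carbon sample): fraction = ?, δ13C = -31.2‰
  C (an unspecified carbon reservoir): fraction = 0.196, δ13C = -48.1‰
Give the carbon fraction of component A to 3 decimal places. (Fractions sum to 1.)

Let f_A and f_B be the unknown fractions; fractions sum to 1 so f_A + f_B = 0.804.
Mass balance: Σ fᵢ·δᵢ = δ_bulk ⇒ f_A·(-23.9) + f_B·(-31.2) = -31.0 − (-9.428) = -21.572
Substitute f_B = 0.804 − f_A:
f_A·(-23.9 − -31.2) = -21.572 − 0.804×(-31.2) = 3.512
f_A = 3.512 / 7.3 = 0.4812

0.481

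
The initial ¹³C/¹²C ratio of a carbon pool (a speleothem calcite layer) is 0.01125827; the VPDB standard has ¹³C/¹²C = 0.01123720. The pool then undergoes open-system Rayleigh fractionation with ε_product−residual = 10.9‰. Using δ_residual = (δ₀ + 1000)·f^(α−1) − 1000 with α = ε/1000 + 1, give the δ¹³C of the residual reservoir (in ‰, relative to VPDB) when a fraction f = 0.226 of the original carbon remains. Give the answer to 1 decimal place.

δ₀ = (0.01125827/0.01123720 − 1)×1000 = (1.001875 − 1)×1000 = 1.875‰
α − 1 = ε/1000 = 0.0109
f^(α−1) = 0.226^(0.0109) = 0.983920
δ_res = (1.875 + 1000) × 0.983920 − 1000 = 985.765 − 1000 = -14.24‰

-14.2‰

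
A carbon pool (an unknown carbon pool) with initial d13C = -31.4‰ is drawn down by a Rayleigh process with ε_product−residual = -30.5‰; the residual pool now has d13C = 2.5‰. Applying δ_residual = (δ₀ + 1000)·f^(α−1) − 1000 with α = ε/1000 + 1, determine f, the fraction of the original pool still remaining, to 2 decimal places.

α − 1 = ε/1000 = -0.0305
(δ_res + 1000)/(δ₀ + 1000) = (2.5 + 1000)/(-31.4 + 1000) = 1002.5/968.6 = 1.034999
f = 1.034999^(1/-0.0305) = exp(ln(1.034999)/-0.0305) = exp(0.03440/-0.0305)
f = exp(-1.1279) = 0.3237

0.32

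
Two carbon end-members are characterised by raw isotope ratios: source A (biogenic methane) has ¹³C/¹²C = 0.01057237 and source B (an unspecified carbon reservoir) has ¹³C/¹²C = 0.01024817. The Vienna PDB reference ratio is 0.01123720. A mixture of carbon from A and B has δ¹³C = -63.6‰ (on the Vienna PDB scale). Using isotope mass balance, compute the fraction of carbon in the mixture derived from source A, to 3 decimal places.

δ_A = (0.01057237/0.01123720 − 1)×1000 = (0.940837 − 1)×1000 = -59.163‰
δ_B = (0.01024817/0.01123720 − 1)×1000 = (0.911986 − 1)×1000 = -88.014‰
f_A = (δ_mix − δ_B)/(δ_A − δ_B) = (-63.6 − (-88.014))/(-59.163 − (-88.014))
f_A = 24.414 / 28.851 = 0.8462

0.846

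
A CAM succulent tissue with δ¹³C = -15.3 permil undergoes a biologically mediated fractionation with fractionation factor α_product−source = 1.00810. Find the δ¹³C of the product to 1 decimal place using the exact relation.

δ_product = (δ_source + 1000)·α − 1000
δ_product = (-15.3 + 1000) × 1.00810 − 1000
δ_product = 992.676 − 1000 = -7.32 permil

-7.3 permil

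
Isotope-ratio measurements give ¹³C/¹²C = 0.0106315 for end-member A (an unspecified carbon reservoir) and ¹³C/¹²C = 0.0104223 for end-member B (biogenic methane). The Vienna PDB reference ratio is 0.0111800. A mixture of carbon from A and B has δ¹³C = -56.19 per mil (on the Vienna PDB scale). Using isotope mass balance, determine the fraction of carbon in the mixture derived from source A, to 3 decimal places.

δ_A = (0.0106315/0.0111800 − 1)×1000 = (0.950939 − 1)×1000 = -49.061 per mil
δ_B = (0.0104223/0.0111800 − 1)×1000 = (0.932227 − 1)×1000 = -67.773 per mil
f_A = (δ_mix − δ_B)/(δ_A − δ_B) = (-56.19 − (-67.773))/(-49.061 − (-67.773))
f_A = 11.583 / 18.712 = 0.6190

0.619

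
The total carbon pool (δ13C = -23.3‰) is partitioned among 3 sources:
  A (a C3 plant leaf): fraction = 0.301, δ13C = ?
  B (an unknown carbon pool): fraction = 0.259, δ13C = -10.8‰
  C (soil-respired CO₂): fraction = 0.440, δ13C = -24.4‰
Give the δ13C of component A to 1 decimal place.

Isotope mass balance: δ_bulk = Σ fᵢ·δᵢ.
-23.3 = 0.301×δ_A + 0.259×(-10.8) + 0.440×(-24.4)
0.301·δ_A = -23.3 − (-13.533) = -9.767
δ_A = -9.767 / 0.301 = -32.45‰

-32.4‰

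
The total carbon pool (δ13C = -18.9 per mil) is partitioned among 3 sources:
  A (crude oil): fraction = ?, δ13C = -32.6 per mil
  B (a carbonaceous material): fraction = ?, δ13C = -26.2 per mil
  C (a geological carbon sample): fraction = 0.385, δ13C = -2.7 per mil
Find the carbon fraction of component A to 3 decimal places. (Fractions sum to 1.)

Let f_A and f_B be the unknown fractions; fractions sum to 1 so f_A + f_B = 0.615.
Mass balance: Σ fᵢ·δᵢ = δ_bulk ⇒ f_A·(-32.6) + f_B·(-26.2) = -18.9 − (-1.040) = -17.860
Substitute f_B = 0.615 − f_A:
f_A·(-32.6 − -26.2) = -17.860 − 0.615×(-26.2) = -1.747
f_A = -1.747 / -6.4 = 0.2730

0.273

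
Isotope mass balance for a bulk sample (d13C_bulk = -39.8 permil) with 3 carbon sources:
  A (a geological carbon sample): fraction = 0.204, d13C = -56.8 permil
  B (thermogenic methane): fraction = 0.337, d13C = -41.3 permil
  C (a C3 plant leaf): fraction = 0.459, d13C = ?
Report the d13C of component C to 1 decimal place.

-31.1 permil

Isotope mass balance: δ_bulk = Σ fᵢ·δᵢ.
-39.8 = 0.204×(-56.8) + 0.337×(-41.3) + 0.459×δ_C
0.459·δ_C = -39.8 − (-25.505) = -14.295
δ_C = -14.295 / 0.459 = -31.14 permil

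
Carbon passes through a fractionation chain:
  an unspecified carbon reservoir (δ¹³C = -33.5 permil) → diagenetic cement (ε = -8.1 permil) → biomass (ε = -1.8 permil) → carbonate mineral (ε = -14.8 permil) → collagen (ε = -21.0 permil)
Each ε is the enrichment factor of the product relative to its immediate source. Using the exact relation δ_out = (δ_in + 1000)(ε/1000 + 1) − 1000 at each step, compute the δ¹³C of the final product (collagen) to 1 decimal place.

-77.0 permil

step 1: δ = (-33.50 + 1000)·(-8.1/1000 + 1) − 1000 = -41.33 permil
step 2: δ = (-41.33 + 1000)·(-1.8/1000 + 1) − 1000 = -43.05 permil
step 3: δ = (-43.05 + 1000)·(-14.8/1000 + 1) − 1000 = -57.22 permil
step 4: δ = (-57.22 + 1000)·(-21.0/1000 + 1) − 1000 = -77.02 permil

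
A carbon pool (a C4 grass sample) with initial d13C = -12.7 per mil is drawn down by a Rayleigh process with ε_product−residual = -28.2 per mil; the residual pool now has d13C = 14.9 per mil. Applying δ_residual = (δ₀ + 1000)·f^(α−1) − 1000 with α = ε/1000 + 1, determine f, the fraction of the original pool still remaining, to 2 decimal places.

0.38

α − 1 = ε/1000 = -0.0282
(δ_res + 1000)/(δ₀ + 1000) = (14.9 + 1000)/(-12.7 + 1000) = 1014.9/987.3 = 1.027955
f = 1.027955^(1/-0.0282) = exp(ln(1.027955)/-0.0282) = exp(0.02757/-0.0282)
f = exp(-0.9777) = 0.3762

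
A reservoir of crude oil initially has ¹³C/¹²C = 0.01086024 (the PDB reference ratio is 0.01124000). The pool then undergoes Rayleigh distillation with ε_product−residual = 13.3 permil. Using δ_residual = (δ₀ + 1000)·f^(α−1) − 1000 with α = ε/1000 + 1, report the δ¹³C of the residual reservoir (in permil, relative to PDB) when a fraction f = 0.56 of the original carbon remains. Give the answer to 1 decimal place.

δ₀ = (0.01086024/0.01124000 − 1)×1000 = (0.966214 − 1)×1000 = -33.786 permil
α − 1 = ε/1000 = 0.0133
f^(α−1) = 0.56^(0.0133) = 0.992318
δ_res = (-33.786 + 1000) × 0.992318 − 1000 = 958.791 − 1000 = -41.21 permil

-41.2 permil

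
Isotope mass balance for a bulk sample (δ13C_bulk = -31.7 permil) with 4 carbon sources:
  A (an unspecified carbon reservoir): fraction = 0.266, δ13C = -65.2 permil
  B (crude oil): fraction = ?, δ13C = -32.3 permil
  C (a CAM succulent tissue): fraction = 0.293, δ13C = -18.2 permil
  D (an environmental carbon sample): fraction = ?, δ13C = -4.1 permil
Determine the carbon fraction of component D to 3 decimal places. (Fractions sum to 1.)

0.185

Let f_D and f_B be the unknown fractions; fractions sum to 1 so f_D + f_B = 0.441.
Mass balance: Σ fᵢ·δᵢ = δ_bulk ⇒ f_D·(-4.1) + f_B·(-32.3) = -31.7 − (-22.676) = -9.024
Substitute f_B = 0.441 − f_D:
f_D·(-4.1 − -32.3) = -9.024 − 0.441×(-32.3) = 5.220
f_D = 5.220 / 28.2 = 0.1851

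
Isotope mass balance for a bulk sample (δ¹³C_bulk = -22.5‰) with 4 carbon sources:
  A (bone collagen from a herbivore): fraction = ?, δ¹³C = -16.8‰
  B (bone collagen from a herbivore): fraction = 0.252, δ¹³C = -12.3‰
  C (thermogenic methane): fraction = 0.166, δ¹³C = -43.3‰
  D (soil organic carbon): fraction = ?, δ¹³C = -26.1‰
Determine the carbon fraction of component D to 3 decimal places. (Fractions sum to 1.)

0.262

Let f_D and f_A be the unknown fractions; fractions sum to 1 so f_D + f_A = 0.582.
Mass balance: Σ fᵢ·δᵢ = δ_bulk ⇒ f_D·(-26.1) + f_A·(-16.8) = -22.5 − (-10.287) = -12.213
Substitute f_A = 0.582 − f_D:
f_D·(-26.1 − -16.8) = -12.213 − 0.582×(-16.8) = -2.435
f_D = -2.435 / -9.3 = 0.2618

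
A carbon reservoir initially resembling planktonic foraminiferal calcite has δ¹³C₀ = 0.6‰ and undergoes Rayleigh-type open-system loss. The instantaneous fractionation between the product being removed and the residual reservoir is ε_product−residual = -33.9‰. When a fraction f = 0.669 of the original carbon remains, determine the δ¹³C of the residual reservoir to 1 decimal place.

14.3‰

Rayleigh residual: δ_res = (δ₀ + 1000)·f^(α−1) − 1000
α = ε/1000 + 1 = 0.96610, so α − 1 = -0.03390
f^(α−1) = 0.669^(-0.03390) = 1.013720
δ_res = (0.6 + 1000) × 1.013720 − 1000 = 1014.328 − 1000 = 14.33‰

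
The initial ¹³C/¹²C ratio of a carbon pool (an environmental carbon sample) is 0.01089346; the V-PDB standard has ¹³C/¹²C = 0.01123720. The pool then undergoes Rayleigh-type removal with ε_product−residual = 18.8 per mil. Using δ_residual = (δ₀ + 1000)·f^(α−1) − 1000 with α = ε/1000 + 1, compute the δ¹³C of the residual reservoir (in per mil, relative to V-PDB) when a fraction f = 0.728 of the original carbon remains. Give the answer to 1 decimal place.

-36.4 per mil

δ₀ = (0.01089346/0.01123720 − 1)×1000 = (0.969411 − 1)×1000 = -30.589 per mil
α − 1 = ε/1000 = 0.0188
f^(α−1) = 0.728^(0.0188) = 0.994050
δ_res = (-30.589 + 1000) × 0.994050 − 1000 = 963.642 − 1000 = -36.36 per mil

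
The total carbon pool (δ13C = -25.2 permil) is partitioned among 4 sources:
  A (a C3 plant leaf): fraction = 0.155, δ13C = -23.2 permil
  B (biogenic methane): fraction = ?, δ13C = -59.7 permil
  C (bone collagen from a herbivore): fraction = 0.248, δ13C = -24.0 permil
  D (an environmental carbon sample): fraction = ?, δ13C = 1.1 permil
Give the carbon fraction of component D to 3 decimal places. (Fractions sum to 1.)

Let f_D and f_B be the unknown fractions; fractions sum to 1 so f_D + f_B = 0.597.
Mass balance: Σ fᵢ·δᵢ = δ_bulk ⇒ f_D·(1.1) + f_B·(-59.7) = -25.2 − (-9.548) = -15.652
Substitute f_B = 0.597 − f_D:
f_D·(1.1 − -59.7) = -15.652 − 0.597×(-59.7) = 19.989
f_D = 19.989 / 60.8 = 0.3288

0.329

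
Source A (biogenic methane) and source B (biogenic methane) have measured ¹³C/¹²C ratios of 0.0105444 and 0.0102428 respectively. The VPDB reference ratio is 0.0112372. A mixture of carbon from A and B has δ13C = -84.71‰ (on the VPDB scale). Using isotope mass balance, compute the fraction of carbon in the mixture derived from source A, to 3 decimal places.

0.141

δ_A = (0.0105444/0.0112372 − 1)×1000 = (0.938348 − 1)×1000 = -61.652‰
δ_B = (0.0102428/0.0112372 − 1)×1000 = (0.911508 − 1)×1000 = -88.492‰
f_A = (δ_mix − δ_B)/(δ_A − δ_B) = (-84.71 − (-88.492))/(-61.652 − (-88.492))
f_A = 3.782 / 26.839 = 0.1409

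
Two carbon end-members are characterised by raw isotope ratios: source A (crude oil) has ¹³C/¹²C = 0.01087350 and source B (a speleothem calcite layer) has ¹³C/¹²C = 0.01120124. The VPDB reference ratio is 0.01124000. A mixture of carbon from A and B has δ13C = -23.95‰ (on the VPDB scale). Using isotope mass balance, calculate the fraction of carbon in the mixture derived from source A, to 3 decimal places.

δ_A = (0.01087350/0.01124000 − 1)×1000 = (0.967393 − 1)×1000 = -32.607‰
δ_B = (0.01120124/0.01124000 − 1)×1000 = (0.996552 − 1)×1000 = -3.448‰
f_A = (δ_mix − δ_B)/(δ_A − δ_B) = (-23.95 − (-3.448))/(-32.607 − (-3.448))
f_A = -20.502 / -29.158 = 0.7031

0.703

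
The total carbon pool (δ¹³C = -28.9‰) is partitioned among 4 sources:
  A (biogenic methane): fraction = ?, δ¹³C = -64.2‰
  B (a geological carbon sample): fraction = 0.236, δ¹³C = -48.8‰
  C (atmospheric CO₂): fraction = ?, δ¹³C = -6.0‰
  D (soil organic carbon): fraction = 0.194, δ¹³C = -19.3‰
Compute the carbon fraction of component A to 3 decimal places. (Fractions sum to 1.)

0.176

Let f_A and f_C be the unknown fractions; fractions sum to 1 so f_A + f_C = 0.570.
Mass balance: Σ fᵢ·δᵢ = δ_bulk ⇒ f_A·(-64.2) + f_C·(-6.0) = -28.9 − (-15.261) = -13.639
Substitute f_C = 0.570 − f_A:
f_A·(-64.2 − -6.0) = -13.639 − 0.570×(-6.0) = -10.219
f_A = -10.219 / -58.2 = 0.1756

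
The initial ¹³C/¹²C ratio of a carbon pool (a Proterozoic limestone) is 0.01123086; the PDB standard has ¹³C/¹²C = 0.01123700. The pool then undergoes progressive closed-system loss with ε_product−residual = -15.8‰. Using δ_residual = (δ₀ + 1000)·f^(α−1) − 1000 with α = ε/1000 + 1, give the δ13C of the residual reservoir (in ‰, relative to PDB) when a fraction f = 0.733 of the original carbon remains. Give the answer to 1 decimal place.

4.4‰

δ₀ = (0.01123086/0.01123700 − 1)×1000 = (0.999454 − 1)×1000 = -0.546‰
α − 1 = ε/1000 = -0.0158
f^(α−1) = 0.733^(-0.0158) = 1.004920
δ_res = (-0.546 + 1000) × 1.004920 − 1000 = 1004.371 − 1000 = 4.37‰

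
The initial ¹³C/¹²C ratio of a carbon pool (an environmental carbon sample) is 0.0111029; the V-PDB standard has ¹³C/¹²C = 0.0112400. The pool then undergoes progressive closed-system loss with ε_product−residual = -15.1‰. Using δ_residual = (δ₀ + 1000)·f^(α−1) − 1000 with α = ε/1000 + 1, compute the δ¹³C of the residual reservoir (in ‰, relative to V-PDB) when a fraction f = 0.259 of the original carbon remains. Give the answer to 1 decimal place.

δ₀ = (0.0111029/0.0112400 − 1)×1000 = (0.987802 − 1)×1000 = -12.198‰
α − 1 = ε/1000 = -0.0151
f^(α−1) = 0.259^(-0.0151) = 1.020608
δ_res = (-12.198 + 1000) × 1.020608 − 1000 = 1008.160 − 1000 = 8.16‰

8.2‰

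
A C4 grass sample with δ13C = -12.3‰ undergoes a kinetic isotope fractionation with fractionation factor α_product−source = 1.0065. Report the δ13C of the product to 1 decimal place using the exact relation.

δ_product = (δ_source + 1000)·α − 1000
δ_product = (-12.3 + 1000) × 1.0065 − 1000
δ_product = 994.120 − 1000 = -5.88‰

-5.9‰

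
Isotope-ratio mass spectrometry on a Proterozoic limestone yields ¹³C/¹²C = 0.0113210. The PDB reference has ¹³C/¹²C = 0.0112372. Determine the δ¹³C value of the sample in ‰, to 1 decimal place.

7.5‰

δ¹³C = (R_sample / R_standard − 1) × 1000
R_sample / R_standard = 0.0113210 / 0.0112372 = 1.007457
δ¹³C = (1.007457 − 1) × 1000 = 7.46‰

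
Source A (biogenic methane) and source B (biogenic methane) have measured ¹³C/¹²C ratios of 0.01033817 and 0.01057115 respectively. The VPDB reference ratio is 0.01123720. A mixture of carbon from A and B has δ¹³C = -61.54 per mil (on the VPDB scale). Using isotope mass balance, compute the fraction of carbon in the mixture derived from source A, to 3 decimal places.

δ_A = (0.01033817/0.01123720 − 1)×1000 = (0.919995 − 1)×1000 = -80.005 per mil
δ_B = (0.01057115/0.01123720 − 1)×1000 = (0.940728 − 1)×1000 = -59.272 per mil
f_A = (δ_mix − δ_B)/(δ_A − δ_B) = (-61.54 − (-59.272))/(-80.005 − (-59.272))
f_A = -2.268 / -20.733 = 0.1094

0.109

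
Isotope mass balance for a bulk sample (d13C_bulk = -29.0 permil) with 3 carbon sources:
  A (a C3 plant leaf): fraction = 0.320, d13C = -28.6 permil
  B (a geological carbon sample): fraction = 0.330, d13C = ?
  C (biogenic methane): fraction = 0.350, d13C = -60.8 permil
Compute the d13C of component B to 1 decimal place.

Isotope mass balance: δ_bulk = Σ fᵢ·δᵢ.
-29.0 = 0.320×(-28.6) + 0.330×δ_B + 0.350×(-60.8)
0.330·δ_B = -29.0 − (-30.432) = 1.432
δ_B = 1.432 / 0.330 = 4.34 permil

4.3 permil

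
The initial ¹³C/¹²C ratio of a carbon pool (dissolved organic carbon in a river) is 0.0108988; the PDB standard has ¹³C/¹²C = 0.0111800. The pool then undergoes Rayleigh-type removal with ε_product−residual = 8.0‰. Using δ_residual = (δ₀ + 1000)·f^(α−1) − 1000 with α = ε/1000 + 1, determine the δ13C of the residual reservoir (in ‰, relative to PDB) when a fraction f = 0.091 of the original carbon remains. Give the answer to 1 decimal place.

δ₀ = (0.0108988/0.0111800 − 1)×1000 = (0.974848 − 1)×1000 = -25.152‰
α − 1 = ε/1000 = 0.0080
f^(α−1) = 0.091^(0.0080) = 0.981008
δ_res = (-25.152 + 1000) × 0.981008 − 1000 = 956.333 − 1000 = -43.67‰

-43.7‰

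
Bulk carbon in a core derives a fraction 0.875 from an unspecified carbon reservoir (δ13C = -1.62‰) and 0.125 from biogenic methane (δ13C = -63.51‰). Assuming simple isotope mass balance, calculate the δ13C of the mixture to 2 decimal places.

-9.36‰

δ_mix = f_A·δ_A + f_B·δ_B
δ_mix = 0.875 × (-1.62) + 0.125 × (-63.51)
δ_mix = -1.417 + -7.939 = -9.356‰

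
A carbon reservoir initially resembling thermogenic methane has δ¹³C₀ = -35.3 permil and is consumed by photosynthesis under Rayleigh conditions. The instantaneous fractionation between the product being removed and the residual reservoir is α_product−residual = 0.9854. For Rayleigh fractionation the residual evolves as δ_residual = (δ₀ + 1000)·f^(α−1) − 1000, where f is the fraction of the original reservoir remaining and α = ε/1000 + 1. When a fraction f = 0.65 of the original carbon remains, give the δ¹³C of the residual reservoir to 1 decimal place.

-29.2 permil

Rayleigh residual: δ_res = (δ₀ + 1000)·f^(α−1) − 1000
α − 1 = -0.01460
f^(α−1) = 0.65^(-0.01460) = 1.006309
δ_res = (-35.3 + 1000) × 1.006309 − 1000 = 970.787 − 1000 = -29.21 permil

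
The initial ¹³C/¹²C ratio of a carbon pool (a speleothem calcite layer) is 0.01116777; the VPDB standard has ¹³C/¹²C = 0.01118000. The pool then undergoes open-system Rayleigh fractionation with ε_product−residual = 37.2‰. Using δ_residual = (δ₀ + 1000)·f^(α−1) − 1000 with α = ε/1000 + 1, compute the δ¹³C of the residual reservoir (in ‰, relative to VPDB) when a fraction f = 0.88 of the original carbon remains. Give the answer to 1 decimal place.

δ₀ = (0.01116777/0.01118000 − 1)×1000 = (0.998906 − 1)×1000 = -1.094‰
α − 1 = ε/1000 = 0.0372
f^(α−1) = 0.88^(0.0372) = 0.995256
δ_res = (-1.094 + 1000) × 0.995256 − 1000 = 994.167 − 1000 = -5.83‰

-5.8‰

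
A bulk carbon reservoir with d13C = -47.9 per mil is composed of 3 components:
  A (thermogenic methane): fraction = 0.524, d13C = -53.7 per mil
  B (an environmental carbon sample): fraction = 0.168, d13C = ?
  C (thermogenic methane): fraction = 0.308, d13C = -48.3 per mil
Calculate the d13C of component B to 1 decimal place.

Isotope mass balance: δ_bulk = Σ fᵢ·δᵢ.
-47.9 = 0.524×(-53.7) + 0.168×δ_B + 0.308×(-48.3)
0.168·δ_B = -47.9 − (-43.015) = -4.885
δ_B = -4.885 / 0.168 = -29.08 per mil

-29.1 per mil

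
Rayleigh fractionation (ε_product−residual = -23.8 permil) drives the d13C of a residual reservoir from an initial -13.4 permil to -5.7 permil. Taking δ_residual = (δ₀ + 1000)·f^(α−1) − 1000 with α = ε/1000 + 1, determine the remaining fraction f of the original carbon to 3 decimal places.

0.721

α − 1 = ε/1000 = -0.0238
(δ_res + 1000)/(δ₀ + 1000) = (-5.7 + 1000)/(-13.4 + 1000) = 994.3/986.6 = 1.007805
f = 1.007805^(1/-0.0238) = exp(ln(1.007805)/-0.0238) = exp(0.00777/-0.0238)
f = exp(-0.3267) = 0.7213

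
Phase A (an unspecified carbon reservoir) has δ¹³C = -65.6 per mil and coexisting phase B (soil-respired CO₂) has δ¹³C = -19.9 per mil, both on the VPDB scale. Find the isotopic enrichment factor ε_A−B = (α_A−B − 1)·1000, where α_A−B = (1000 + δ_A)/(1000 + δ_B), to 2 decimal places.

-46.63 per mil

α_A−B = (1000 + -65.6) / (1000 + -19.9) = 934.4 / 980.1 = 0.953372
ε_A−B = (0.953372 − 1) × 1000 = -46.628 per mil
(The approximation ε ≈ δ_A − δ_B would give -45.7 per mil.)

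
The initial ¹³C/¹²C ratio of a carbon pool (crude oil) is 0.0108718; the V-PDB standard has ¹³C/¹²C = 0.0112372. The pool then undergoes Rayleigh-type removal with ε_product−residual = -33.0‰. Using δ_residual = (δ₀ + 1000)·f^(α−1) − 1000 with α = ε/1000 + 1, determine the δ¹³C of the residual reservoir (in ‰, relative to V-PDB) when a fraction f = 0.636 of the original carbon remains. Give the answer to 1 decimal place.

δ₀ = (0.0108718/0.0112372 − 1)×1000 = (0.967483 − 1)×1000 = -32.517‰
α − 1 = ε/1000 = -0.0330
f^(α−1) = 0.636^(-0.0330) = 1.015046
δ_res = (-32.517 + 1000) × 1.015046 − 1000 = 982.040 − 1000 = -17.96‰

-18.0‰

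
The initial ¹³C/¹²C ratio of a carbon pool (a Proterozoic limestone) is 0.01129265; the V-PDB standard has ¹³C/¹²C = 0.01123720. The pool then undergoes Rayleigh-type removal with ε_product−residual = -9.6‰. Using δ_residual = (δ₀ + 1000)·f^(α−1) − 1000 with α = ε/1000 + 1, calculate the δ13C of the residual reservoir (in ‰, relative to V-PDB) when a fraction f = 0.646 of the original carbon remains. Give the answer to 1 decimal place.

δ₀ = (0.01129265/0.01123720 − 1)×1000 = (1.004935 − 1)×1000 = 4.935‰
α − 1 = ε/1000 = -0.0096
f^(α−1) = 0.646^(-0.0096) = 1.004204
δ_res = (4.935 + 1000) × 1.004204 − 1000 = 1009.159 − 1000 = 9.16‰

9.2‰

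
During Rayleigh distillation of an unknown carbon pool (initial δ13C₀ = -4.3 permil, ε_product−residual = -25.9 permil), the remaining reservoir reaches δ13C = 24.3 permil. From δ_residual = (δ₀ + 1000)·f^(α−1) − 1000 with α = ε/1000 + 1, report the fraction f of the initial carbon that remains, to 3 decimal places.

α − 1 = ε/1000 = -0.0259
(δ_res + 1000)/(δ₀ + 1000) = (24.3 + 1000)/(-4.3 + 1000) = 1024.3/995.7 = 1.028724
f = 1.028724^(1/-0.0259) = exp(ln(1.028724)/-0.0259) = exp(0.02832/-0.0259)
f = exp(-1.0934) = 0.3351

0.335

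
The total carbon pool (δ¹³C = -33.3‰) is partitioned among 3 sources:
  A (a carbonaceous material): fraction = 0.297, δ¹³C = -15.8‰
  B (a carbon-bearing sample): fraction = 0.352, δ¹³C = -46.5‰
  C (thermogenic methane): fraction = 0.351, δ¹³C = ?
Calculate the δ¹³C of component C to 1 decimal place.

-34.9‰

Isotope mass balance: δ_bulk = Σ fᵢ·δᵢ.
-33.3 = 0.297×(-15.8) + 0.352×(-46.5) + 0.351×δ_C
0.351·δ_C = -33.3 − (-21.061) = -12.239
δ_C = -12.239 / 0.351 = -34.87‰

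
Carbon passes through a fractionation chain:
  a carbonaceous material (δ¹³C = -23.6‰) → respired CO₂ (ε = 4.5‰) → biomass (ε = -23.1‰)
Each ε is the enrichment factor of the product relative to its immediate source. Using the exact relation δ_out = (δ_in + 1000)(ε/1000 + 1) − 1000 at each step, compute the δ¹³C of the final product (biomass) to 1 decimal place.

-41.9‰

step 1: δ = (-23.60 + 1000)·(4.5/1000 + 1) − 1000 = -19.21‰
step 2: δ = (-19.21 + 1000)·(-23.1/1000 + 1) − 1000 = -41.86‰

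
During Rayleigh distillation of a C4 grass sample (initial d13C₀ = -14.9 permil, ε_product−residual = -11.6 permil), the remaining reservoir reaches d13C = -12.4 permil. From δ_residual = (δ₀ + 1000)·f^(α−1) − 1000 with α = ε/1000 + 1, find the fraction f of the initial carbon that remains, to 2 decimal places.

0.80

α − 1 = ε/1000 = -0.0116
(δ_res + 1000)/(δ₀ + 1000) = (-12.4 + 1000)/(-14.9 + 1000) = 987.6/985.1 = 1.002538
f = 1.002538^(1/-0.0116) = exp(ln(1.002538)/-0.0116) = exp(0.00253/-0.0116)
f = exp(-0.2185) = 0.8037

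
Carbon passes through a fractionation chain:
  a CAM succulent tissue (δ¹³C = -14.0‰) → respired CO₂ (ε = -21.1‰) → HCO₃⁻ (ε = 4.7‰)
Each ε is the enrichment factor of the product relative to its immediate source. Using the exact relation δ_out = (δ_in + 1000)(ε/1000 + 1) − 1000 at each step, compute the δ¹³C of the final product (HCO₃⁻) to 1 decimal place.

step 1: δ = (-14.00 + 1000)·(-21.1/1000 + 1) − 1000 = -34.80‰
step 2: δ = (-34.80 + 1000)·(4.7/1000 + 1) − 1000 = -30.27‰

-30.3‰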